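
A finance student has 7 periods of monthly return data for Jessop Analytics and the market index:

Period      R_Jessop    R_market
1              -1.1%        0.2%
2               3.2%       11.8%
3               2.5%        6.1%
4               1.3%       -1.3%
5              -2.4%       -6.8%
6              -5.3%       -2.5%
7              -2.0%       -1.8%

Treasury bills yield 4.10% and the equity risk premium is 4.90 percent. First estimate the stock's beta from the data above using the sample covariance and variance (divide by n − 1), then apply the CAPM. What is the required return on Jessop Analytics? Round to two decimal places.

Mean R_i = (-1.1 + 3.2 + 2.5 + 1.3 − 2.4 − 5.3 − 2.0) / 7 = -0.5429%
Mean R_m = (0.2 + 11.8 + 6.1 − 1.3 − 6.8 − 2.5 − 1.8) / 7 = 0.8143%
Σ(R_i − R̄_i)(R_m − R̄_m) = 87.3643  ⇒  Cov = 87.3643 / 6 = 14.5607
Σ(R_m − R̄_m)² = 229.2686  ⇒  Var(R_m) = 229.2686 / 6 = 38.2114
β = Cov / Var(R_m) = 14.5607 / 38.2114 = 0.3811
E(R) = R_f + β × MRP = 4.10% + 0.3811 × 4.90% = 5.97%

5.97%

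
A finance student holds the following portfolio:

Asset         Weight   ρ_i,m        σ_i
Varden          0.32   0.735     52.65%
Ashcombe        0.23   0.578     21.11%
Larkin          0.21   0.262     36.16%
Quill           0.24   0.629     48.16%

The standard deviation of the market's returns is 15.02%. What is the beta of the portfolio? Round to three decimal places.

β_Varden = 0.735 × 52.65% / 15.02% = 2.5764
β_Ashcombe = 0.578 × 21.11% / 15.02% = 0.8124
β_Larkin = 0.262 × 36.16% / 15.02% = 0.6308
β_Quill = 0.629 × 48.16% / 15.02% = 2.0168
β_P = Σ w_i β_i = 0.32×2.5764 + 0.23×0.8124 + 0.21×0.6308 + 0.24×2.0168 = 1.6278

1.628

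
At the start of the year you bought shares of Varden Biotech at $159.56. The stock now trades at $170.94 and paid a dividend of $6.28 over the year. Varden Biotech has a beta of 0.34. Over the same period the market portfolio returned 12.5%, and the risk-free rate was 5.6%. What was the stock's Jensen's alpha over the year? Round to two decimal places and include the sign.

Realised HPR = (P1 + D1 − P0) / P0 = (170.94 + 6.28 − 159.56) / 159.56 = 17.66 / 159.56 = 11.0679%
MRP = 12.5% − 5.6% = 6.90%
CAPM required = R_f + β·MRP = 5.6% + 0.34 × 6.9% = 7.9460%
α = realised − required = 11.0679% − 7.9460% = +3.12%

+3.12%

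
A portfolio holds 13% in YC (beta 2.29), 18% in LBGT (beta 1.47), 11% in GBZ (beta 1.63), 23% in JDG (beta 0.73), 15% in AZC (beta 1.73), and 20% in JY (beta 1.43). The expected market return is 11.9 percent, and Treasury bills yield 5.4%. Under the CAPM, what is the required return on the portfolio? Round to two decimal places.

β_P = Σ w_i β_i = 0.13×2.29 + 0.18×1.47 + 0.11×1.63 + 0.23×0.73 + 0.15×1.73 + 0.20×1.43 = 1.4550
MRP = 11.9% − 5.4% = 6.50%
E(R_P) = R_f + β_P × MRP = 5.4% + 1.4550 × 6.5% = 14.86%

14.86%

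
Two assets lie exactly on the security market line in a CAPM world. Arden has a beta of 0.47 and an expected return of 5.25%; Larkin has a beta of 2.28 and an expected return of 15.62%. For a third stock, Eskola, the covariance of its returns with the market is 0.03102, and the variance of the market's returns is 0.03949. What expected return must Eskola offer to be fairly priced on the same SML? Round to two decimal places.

MRP = (15.62% − 5.25%) / (2.28 − 0.47) = 5.7293%
R_f = 5.25% − 0.47 × 5.7293% = 2.5572%
β_Eskola = Cov / Var(R_m) = 0.03102 / 0.03949 = 0.7855
E(R_Eskola) = R_f + β × MRP = 2.5572% + 0.7855 × 5.7293% = 7.06%

7.06%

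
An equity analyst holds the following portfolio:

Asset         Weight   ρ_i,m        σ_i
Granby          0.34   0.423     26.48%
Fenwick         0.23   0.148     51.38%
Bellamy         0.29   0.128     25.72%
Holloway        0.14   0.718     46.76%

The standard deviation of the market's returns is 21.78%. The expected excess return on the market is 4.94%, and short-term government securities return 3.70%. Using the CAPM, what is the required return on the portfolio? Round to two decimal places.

6.24%

β_Granby = 0.423 × 26.48% / 21.78% = 0.5143
β_Fenwick = 0.148 × 51.38% / 21.78% = 0.3491
β_Bellamy = 0.128 × 25.72% / 21.78% = 0.1512
β_Holloway = 0.718 × 46.76% / 21.78% = 1.5415
β_P = Σ w_i β_i = 0.34×0.5143 + 0.23×0.3491 + 0.29×0.1512 + 0.14×1.5415 = 0.5148
E(R_P) = R_f + β_P × MRP = 3.70% + 0.5148 × 4.94% = 6.24%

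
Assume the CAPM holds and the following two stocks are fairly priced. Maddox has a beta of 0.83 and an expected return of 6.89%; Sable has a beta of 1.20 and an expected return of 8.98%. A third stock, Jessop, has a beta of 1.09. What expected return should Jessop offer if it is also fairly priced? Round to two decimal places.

8.36%

MRP (SML slope) = (8.98% − 6.89%) / (1.20 − 0.83) = 2.09% / 0.37 = 5.6486%
R_f (intercept) = 6.89% − 0.83 × 5.6486% = 2.2017%
E(R_Jessop) = R_f + β × MRP = 2.2017% + 1.09 × 5.6486% = 8.36%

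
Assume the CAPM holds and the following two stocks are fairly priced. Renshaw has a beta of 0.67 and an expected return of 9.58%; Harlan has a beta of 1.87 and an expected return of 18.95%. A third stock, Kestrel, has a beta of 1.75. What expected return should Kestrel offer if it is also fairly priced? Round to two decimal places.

MRP (SML slope) = (18.95% − 9.58%) / (1.87 − 0.67) = 9.37% / 1.20 = 7.8083%
R_f (intercept) = 9.58% − 0.67 × 7.8083% = 4.3484%
E(R_Kestrel) = R_f + β × MRP = 4.3484% + 1.75 × 7.8083% = 18.01%

18.01%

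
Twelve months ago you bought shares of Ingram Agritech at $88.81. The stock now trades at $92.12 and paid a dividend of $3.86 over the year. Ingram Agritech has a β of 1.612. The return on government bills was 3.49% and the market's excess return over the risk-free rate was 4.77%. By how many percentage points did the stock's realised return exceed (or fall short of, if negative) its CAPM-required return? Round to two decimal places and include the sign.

Realised HPR = (P1 + D1 − P0) / P0 = (92.12 + 3.86 − 88.81) / 88.81 = 7.17 / 88.81 = 8.0734%
CAPM required = R_f + β·MRP = 3.49% + 1.612 × 4.77% = 11.17924%
α = realised − required = 8.0734% − 11.17924% = -3.11%

-3.11%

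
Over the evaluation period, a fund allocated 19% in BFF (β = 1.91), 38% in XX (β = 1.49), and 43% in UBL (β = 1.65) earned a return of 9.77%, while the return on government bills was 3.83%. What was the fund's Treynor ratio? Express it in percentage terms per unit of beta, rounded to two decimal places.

β_P = 0.19×1.91 + 0.38×1.49 + 0.43×1.65 = 1.6386
Treynor = (R_P − R_f) / β_P = (9.77% − 3.83%) / 1.6386 = 5.94% / 1.6386 = 3.63%

3.63%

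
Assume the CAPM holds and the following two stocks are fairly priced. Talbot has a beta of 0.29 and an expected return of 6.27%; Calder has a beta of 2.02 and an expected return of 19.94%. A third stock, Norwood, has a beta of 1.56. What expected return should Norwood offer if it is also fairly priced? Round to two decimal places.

MRP (SML slope) = (19.94% − 6.27%) / (2.02 − 0.29) = 13.67% / 1.73 = 7.9017%
R_f (intercept) = 6.27% − 0.29 × 7.9017% = 3.9785%
E(R_Norwood) = R_f + β × MRP = 3.9785% + 1.56 × 7.9017% = 16.31%

16.31%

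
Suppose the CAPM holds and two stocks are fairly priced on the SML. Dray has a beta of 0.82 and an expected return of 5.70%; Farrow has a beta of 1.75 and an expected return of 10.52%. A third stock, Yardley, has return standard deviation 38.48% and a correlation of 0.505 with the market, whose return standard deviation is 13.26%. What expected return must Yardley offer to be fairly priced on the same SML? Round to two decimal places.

MRP = (10.52% − 5.70%) / (1.75 − 0.82) = 5.1828%
R_f = 5.70% − 0.82 × 5.1828% = 1.4501%
β_Yardley = ρ·σ_i/σ_m = 0.505 × 38.48 / 13.26 = 1.4655
E(R_Yardley) = R_f + β × MRP = 1.4501% + 1.4655 × 5.1828% = 9.05%

9.05%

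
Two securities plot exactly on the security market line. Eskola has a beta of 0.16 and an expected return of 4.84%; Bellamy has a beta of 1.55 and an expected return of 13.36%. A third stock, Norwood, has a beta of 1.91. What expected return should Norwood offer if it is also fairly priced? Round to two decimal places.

15.57%

MRP (SML slope) = (13.36% − 4.84%) / (1.55 − 0.16) = 8.52% / 1.39 = 6.1295%
R_f (intercept) = 4.84% − 0.16 × 6.1295% = 3.8593%
E(R_Norwood) = R_f + β × MRP = 3.8593% + 1.91 × 6.1295% = 15.57%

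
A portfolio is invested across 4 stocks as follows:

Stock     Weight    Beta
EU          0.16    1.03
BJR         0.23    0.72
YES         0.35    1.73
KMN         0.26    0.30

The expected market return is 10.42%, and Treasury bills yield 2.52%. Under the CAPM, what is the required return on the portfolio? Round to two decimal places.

β_P = Σ w_i β_i = 0.16×1.03 + 0.23×0.72 + 0.35×1.73 + 0.26×0.30 = 1.0139
MRP = 10.42% − 2.52% = 7.90%
E(R_P) = R_f + β_P × MRP = 2.52% + 1.0139 × 7.90% = 10.53%

10.53%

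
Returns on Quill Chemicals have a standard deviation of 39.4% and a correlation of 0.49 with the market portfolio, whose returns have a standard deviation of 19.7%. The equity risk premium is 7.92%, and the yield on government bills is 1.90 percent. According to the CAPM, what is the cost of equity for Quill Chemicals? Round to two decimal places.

9.66%

β = ρ × σ_i / σ_m = 0.49 × 39.4% / 19.7% = 0.9800
E(R) = 1.90% + 0.9800 × 7.92% = 9.66%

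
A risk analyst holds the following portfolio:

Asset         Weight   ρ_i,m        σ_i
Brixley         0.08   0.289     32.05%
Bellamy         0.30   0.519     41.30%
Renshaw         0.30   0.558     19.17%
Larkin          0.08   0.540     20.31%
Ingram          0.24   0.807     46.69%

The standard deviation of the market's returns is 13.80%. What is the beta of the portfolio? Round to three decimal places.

1.471

β_Brixley = 0.289 × 32.05% / 13.80% = 0.6712
β_Bellamy = 0.519 × 41.30% / 13.80% = 1.5532
β_Renshaw = 0.558 × 19.17% / 13.80% = 0.7751
β_Larkin = 0.540 × 20.31% / 13.80% = 0.7947
β_Ingram = 0.807 × 46.69% / 13.80% = 2.7304
β_P = Σ w_i β_i = 0.08×0.6712 + 0.30×1.5532 + 0.30×0.7751 + 0.08×0.7947 + 0.24×2.7304 = 1.4711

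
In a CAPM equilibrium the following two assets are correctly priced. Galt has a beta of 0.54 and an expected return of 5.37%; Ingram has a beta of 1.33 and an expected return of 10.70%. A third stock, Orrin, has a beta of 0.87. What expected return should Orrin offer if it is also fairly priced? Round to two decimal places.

7.60%

MRP (SML slope) = (10.70% − 5.37%) / (1.33 − 0.54) = 5.33% / 0.79 = 6.7468%
R_f (intercept) = 5.37% − 0.54 × 6.7468% = 1.7267%
E(R_Orrin) = R_f + β × MRP = 1.7267% + 0.87 × 6.7468% = 7.60%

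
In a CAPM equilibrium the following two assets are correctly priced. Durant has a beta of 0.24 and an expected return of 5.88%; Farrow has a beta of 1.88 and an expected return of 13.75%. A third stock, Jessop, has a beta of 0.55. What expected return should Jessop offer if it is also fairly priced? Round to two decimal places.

MRP (SML slope) = (13.75% − 5.88%) / (1.88 − 0.24) = 7.87% / 1.64 = 4.7988%
R_f (intercept) = 5.88% − 0.24 × 4.7988% = 4.7283%
E(R_Jessop) = R_f + β × MRP = 4.7283% + 0.55 × 4.7988% = 7.37%

7.37%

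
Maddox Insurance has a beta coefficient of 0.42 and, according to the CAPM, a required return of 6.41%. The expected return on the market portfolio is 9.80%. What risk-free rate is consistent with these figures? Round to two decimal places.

E(R) = R_f + β(E(R_m) − R_f) = R_f(1 − β) + β·E(R_m)
6.41% = R_f × (1 − 0.42) + 0.42 × 9.80%
6.41% = R_f × 0.58 + 4.1160%
R_f = (6.41% − 4.1160%) / 0.58 = 3.96%

3.96%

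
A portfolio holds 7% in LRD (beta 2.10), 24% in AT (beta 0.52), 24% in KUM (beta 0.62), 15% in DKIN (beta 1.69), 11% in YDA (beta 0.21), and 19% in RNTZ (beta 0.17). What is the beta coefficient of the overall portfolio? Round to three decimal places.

β_P = Σ w_i β_i = 0.07×2.10 + 0.24×0.52 + 0.24×0.62 + 0.15×1.69 + 0.11×0.21 + 0.19×0.17 = 0.7295

0.730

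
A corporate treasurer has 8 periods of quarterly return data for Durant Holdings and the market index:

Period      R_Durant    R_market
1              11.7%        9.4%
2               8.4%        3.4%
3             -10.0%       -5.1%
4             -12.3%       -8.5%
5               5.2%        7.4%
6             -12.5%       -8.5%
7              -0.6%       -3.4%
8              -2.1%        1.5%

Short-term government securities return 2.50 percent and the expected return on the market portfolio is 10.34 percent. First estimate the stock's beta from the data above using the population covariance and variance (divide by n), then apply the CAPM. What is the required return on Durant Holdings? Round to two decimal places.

Mean R_i = (11.7 + 8.4 − 10.0 − 12.3 + 5.2 − 12.5 − 0.6 − 2.1) / 8 = -1.5250%
Mean R_m = (9.4 + 3.4 − 5.1 − 8.5 + 7.4 − 8.5 − 3.4 + 1.5) / 8 = -0.4750%
Σ(R_i − R̄_i)(R_m − R̄_m) = 431.9150  ⇒  Cov = 431.9150 / 8 = 53.9894
Σ(R_m − R̄_m)² = 337.1950  ⇒  Var(R_m) = 337.1950 / 8 = 42.1494
β = Cov / Var(R_m) = 53.9894 / 42.1494 = 1.2809
MRP = 10.34% − 2.50% = 7.84%
E(R) = R_f + β × MRP = 2.50% + 1.2809 × 7.84% = 12.54%

12.54%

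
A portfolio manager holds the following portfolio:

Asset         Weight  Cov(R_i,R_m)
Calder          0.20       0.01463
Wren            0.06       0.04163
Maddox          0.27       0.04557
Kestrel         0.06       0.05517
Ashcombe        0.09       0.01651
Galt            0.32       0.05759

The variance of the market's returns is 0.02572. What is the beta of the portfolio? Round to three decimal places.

1.592

β_Calder = 0.01463 / 0.02572 = 0.5688
β_Wren = 0.04163 / 0.02572 = 1.6186
β_Maddox = 0.04557 / 0.02572 = 1.7718
β_Kestrel = 0.05517 / 0.02572 = 2.1450
β_Ashcombe = 0.01651 / 0.02572 = 0.6419
β_Galt = 0.05759 / 0.02572 = 2.2391
β_P = Σ w_i β_i = 0.20×0.5688 + 0.06×1.6186 + 0.27×1.7718 + 0.06×2.1450 + 0.09×0.6419 + 0.32×2.2391 = 1.5922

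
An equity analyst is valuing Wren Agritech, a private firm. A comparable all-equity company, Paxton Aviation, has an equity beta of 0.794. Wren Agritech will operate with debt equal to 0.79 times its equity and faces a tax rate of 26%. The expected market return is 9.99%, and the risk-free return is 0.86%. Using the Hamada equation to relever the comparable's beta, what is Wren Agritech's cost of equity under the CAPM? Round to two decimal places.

12.35%

β_L = β_U × [1 + (1 − t)(D/E)] = 0.794 × [1 + (1 − 0.26) × 0.79]
    = 0.794 × [1 + 0.74 × 0.79] = 0.794 × 1.5846 = 1.2582
MRP = 9.99% − 0.86% = 9.13%
E(R) = R_f + β_L × MRP = 0.86% + 1.2582 × 9.13% = 12.35%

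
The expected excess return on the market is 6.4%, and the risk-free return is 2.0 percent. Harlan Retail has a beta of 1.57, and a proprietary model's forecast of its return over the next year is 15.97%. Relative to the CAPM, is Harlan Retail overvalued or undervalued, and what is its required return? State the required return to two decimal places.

Required return = R_f + β·MRP = 2.0% + 1.57 × 6.4% = 12.05%
Forecast 15.97% > required 12.05% → the stock plots above the SML → undervalued.

Undervalued; required return 12.05%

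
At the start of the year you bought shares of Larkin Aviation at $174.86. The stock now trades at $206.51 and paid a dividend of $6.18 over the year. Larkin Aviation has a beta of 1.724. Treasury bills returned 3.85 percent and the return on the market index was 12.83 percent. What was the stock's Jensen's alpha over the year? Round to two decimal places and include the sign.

Realised HPR = (P1 + D1 − P0) / P0 = (206.51 + 6.18 − 174.86) / 174.86 = 37.83 / 174.86 = 21.6345%
MRP = 12.83% − 3.85% = 8.98%
CAPM required = R_f + β·MRP = 3.85% + 1.724 × 8.98% = 19.33152%
α = realised − required = 21.6345% − 19.33152% = +2.30%

+2.30%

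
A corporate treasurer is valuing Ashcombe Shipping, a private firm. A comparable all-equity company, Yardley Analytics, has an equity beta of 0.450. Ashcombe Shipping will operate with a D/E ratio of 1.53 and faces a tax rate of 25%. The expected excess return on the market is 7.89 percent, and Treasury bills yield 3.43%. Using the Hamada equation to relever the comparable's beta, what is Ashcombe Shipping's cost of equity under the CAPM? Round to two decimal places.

β_L = β_U × [1 + (1 − t)(D/E)] = 0.450 × [1 + (1 − 0.25) × 1.53]
    = 0.450 × [1 + 0.75 × 1.53] = 0.450 × 2.1475 = 0.9664
E(R) = R_f + β_L × MRP = 3.43% + 0.9664 × 7.89% = 11.05%

11.05%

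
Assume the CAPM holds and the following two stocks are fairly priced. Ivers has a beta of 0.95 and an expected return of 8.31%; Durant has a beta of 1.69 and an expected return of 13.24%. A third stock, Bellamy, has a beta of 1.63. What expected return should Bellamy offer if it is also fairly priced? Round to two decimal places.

MRP (SML slope) = (13.24% − 8.31%) / (1.69 − 0.95) = 4.93% / 0.74 = 6.6622%
R_f (intercept) = 8.31% − 0.95 × 6.6622% = 1.9809%
E(R_Bellamy) = R_f + β × MRP = 1.9809% + 1.63 × 6.6622% = 12.84%

12.84%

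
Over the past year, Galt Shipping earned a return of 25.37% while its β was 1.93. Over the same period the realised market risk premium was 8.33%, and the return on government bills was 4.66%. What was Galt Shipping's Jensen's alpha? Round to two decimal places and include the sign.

+4.63%

CAPM benchmark = R_f + β(R_m − R_f) = 4.66% + 1.93 × 8.33% = 20.7369%
α = actual − benchmark = 25.37% − 20.7369% = +4.63%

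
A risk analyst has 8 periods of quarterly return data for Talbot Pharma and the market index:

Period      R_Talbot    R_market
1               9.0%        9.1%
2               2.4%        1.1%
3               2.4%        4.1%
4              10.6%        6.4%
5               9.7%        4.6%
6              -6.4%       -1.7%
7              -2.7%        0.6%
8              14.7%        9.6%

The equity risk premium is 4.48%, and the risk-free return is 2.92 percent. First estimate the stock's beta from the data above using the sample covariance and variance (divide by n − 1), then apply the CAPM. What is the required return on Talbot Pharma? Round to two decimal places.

Mean R_i = (9.0 + 2.4 + 2.4 + 10.6 + 9.7 − 6.4 − 2.7 + 14.7) / 8 = 4.9625%
Mean R_m = (9.1 + 1.1 + 4.1 + 6.4 + 4.6 − 1.7 + 0.6 + 9.6) / 8 = 4.2250%
Σ(R_i − R̄_i)(R_m − R̄_m) = 189.4875  ⇒  Cov = 189.4875 / 7 = 27.0696
Σ(R_m − R̄_m)² = 115.5550  ⇒  Var(R_m) = 115.5550 / 7 = 16.5079
β = Cov / Var(R_m) = 27.0696 / 16.5079 = 1.6398
E(R) = R_f + β × MRP = 2.92% + 1.6398 × 4.48% = 10.27%

10.27%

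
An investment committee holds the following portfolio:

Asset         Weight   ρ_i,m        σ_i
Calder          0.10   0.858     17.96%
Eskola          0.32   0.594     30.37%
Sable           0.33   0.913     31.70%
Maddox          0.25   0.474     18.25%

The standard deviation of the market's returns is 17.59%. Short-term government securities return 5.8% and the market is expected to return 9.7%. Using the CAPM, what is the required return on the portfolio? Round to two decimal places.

β_Calder = 0.858 × 17.96% / 17.59% = 0.8760
β_Eskola = 0.594 × 30.37% / 17.59% = 1.0256
β_Sable = 0.913 × 31.70% / 17.59% = 1.6454
β_Maddox = 0.474 × 18.25% / 17.59% = 0.4918
β_P = Σ w_i β_i = 0.10×0.8760 + 0.32×1.0256 + 0.33×1.6454 + 0.25×0.4918 = 1.0817
MRP = 9.7% − 5.8% = 3.90%
E(R_P) = R_f + β_P × MRP = 5.8% + 1.0817 × 3.9% = 10.02%

10.02%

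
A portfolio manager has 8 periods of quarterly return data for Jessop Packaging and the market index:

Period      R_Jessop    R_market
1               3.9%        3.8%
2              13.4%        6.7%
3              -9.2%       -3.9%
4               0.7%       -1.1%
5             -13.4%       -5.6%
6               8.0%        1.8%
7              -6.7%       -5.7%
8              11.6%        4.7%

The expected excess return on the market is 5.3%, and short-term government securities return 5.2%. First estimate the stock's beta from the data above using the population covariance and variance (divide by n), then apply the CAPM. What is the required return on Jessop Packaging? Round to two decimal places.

Mean R_i = (3.9 + 13.4 − 9.2 + 0.7 − 13.4 + 8.0 − 6.7 + 11.6) / 8 = 1.0375%
Mean R_m = (3.8 + 6.7 − 3.9 − 1.1 − 5.6 + 1.8 − 5.7 + 4.7) / 8 = 0.0875%
Σ(R_i − R̄_i)(R_m − R̄_m) = 321.1338  ⇒  Cov = 321.1338 / 8 = 40.1417
Σ(R_m − R̄_m)² = 164.8688  ⇒  Var(R_m) = 164.8688 / 8 = 20.6086
β = Cov / Var(R_m) = 40.1417 / 20.6086 = 1.9478
E(R) = R_f + β × MRP = 5.2% + 1.9478 × 5.3% = 15.52%

15.52%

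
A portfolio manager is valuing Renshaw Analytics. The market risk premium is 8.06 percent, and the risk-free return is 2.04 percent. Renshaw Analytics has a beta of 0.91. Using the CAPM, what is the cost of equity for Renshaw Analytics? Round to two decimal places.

9.37%

E(R) = R_f + β × MRP = 2.04% + 0.91 × 8.06% = 9.37%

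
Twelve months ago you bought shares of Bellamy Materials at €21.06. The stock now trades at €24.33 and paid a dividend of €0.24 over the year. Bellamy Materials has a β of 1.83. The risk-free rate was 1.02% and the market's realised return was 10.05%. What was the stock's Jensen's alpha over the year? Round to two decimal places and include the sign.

-0.88%

Realised HPR = (P1 + D1 − P0) / P0 = (24.33 + 0.24 − 21.06) / 21.06 = 3.51 / 21.06 = 16.6667%
MRP = 10.05% − 1.02% = 9.03%
CAPM required = R_f + β·MRP = 1.02% + 1.83 × 9.03% = 17.5449%
α = realised − required = 16.6667% − 17.5449% = -0.88%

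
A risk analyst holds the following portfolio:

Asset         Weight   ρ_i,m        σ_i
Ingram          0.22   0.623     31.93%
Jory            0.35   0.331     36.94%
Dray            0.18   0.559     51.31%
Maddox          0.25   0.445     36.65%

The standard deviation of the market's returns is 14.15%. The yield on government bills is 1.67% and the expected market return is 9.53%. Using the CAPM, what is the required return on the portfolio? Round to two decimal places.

11.61%

β_Ingram = 0.623 × 31.93% / 14.15% = 1.4058
β_Jory = 0.331 × 36.94% / 14.15% = 0.8641
β_Dray = 0.559 × 51.31% / 14.15% = 2.0270
β_Maddox = 0.445 × 36.65% / 14.15% = 1.1526
β_P = Σ w_i β_i = 0.22×1.4058 + 0.35×0.8641 + 0.18×2.0270 + 0.25×1.1526 = 1.2647
MRP = 9.53% − 1.67% = 7.86%
E(R_P) = R_f + β_P × MRP = 1.67% + 1.2647 × 7.86% = 11.61%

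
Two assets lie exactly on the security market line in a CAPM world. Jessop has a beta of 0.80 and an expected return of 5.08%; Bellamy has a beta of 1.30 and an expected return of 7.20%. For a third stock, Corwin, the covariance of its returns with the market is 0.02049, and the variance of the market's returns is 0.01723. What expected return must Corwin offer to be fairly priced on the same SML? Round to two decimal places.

6.73%

MRP = (7.20% − 5.08%) / (1.30 − 0.80) = 4.2400%
R_f = 5.08% − 0.80 × 4.2400% = 1.6880%
β_Corwin = Cov / Var(R_m) = 0.02049 / 0.01723 = 1.1892
E(R_Corwin) = R_f + β × MRP = 1.6880% + 1.1892 × 4.2400% = 6.73%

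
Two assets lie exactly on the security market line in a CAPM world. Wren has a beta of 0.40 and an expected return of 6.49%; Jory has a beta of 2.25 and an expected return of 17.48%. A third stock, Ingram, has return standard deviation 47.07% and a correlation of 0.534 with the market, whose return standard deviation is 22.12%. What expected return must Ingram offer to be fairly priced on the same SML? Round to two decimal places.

MRP = (17.48% − 6.49%) / (2.25 − 0.40) = 5.9405%
R_f = 6.49% − 0.40 × 5.9405% = 4.1138%
β_Ingram = ρ·σ_i/σ_m = 0.534 × 47.07 / 22.12 = 1.1363
E(R_Ingram) = R_f + β × MRP = 4.1138% + 1.1363 × 5.9405% = 10.86%

10.86%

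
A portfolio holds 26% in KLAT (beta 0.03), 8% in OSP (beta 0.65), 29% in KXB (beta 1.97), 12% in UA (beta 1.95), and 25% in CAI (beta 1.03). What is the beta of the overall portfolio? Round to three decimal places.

β_P = Σ w_i β_i = 0.26×0.03 + 0.08×0.65 + 0.29×1.97 + 0.12×1.95 + 0.25×1.03 = 1.1226

1.123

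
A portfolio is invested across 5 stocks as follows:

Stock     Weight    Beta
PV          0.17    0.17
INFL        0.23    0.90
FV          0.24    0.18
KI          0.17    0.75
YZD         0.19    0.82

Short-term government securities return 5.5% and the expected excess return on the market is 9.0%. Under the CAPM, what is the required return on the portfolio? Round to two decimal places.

β_P = Σ w_i β_i = 0.17×0.17 + 0.23×0.90 + 0.24×0.18 + 0.17×0.75 + 0.19×0.82 = 0.5624
E(R_P) = R_f + β_P × MRP = 5.5% + 0.5624 × 9.0% = 10.56%

10.56%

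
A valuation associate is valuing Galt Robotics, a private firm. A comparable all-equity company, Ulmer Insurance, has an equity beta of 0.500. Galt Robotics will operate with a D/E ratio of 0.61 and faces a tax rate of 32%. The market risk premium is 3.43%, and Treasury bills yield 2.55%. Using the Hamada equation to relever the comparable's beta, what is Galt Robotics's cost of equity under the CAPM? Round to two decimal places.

β_L = β_U × [1 + (1 − t)(D/E)] = 0.500 × [1 + (1 − 0.32) × 0.61]
    = 0.500 × [1 + 0.68 × 0.61] = 0.500 × 1.4148 = 0.7074
E(R) = R_f + β_L × MRP = 2.55% + 0.7074 × 3.43% = 4.98%

4.98%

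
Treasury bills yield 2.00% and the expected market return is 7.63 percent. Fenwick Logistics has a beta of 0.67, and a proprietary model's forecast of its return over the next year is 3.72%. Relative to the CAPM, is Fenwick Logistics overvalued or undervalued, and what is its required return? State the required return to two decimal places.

Overvalued; required return 5.77%

MRP = 7.63% − 2.00% = 5.63%
Required return = R_f + β·MRP = 2.00% + 0.67 × 5.63% = 5.77%
Forecast 3.72% < required 5.77% → the stock plots below the SML → overvalued.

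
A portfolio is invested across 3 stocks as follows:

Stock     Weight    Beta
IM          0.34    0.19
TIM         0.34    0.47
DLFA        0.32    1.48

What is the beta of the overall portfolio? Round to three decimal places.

0.698

β_P = Σ w_i β_i = 0.34×0.19 + 0.34×0.47 + 0.32×1.48 = 0.6980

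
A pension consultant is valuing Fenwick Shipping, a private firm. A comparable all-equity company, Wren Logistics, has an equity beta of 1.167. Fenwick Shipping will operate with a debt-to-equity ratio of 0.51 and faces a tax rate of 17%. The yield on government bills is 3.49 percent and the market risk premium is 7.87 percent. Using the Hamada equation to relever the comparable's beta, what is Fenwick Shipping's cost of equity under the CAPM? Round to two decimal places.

β_L = β_U × [1 + (1 − t)(D/E)] = 1.167 × [1 + (1 − 0.17) × 0.51]
    = 1.167 × [1 + 0.83 × 0.51] = 1.167 × 1.4233 = 1.6610
E(R) = R_f + β_L × MRP = 3.49% + 1.6610 × 7.87% = 16.56%

16.56%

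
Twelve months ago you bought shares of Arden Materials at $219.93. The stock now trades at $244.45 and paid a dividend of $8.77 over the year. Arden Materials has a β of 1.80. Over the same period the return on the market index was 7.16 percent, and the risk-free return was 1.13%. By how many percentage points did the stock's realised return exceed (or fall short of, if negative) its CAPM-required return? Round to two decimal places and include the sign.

Realised HPR = (P1 + D1 − P0) / P0 = (244.45 + 8.77 − 219.93) / 219.93 = 33.29 / 219.93 = 15.1366%
MRP = 7.16% − 1.13% = 6.03%
CAPM required = R_f + β·MRP = 1.13% + 1.80 × 6.03% = 11.9840%
α = realised − required = 15.1366% − 11.9840% = +3.15%

+3.15%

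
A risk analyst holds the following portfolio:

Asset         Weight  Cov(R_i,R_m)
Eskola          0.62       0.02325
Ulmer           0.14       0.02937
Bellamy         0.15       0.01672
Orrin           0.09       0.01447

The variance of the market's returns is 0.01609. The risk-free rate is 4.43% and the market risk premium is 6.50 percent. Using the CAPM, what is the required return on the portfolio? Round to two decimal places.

13.45%

β_Eskola = 0.02325 / 0.01609 = 1.4450
β_Ulmer = 0.02937 / 0.01609 = 1.8254
β_Bellamy = 0.01672 / 0.01609 = 1.0392
β_Orrin = 0.01447 / 0.01609 = 0.8993
β_P = Σ w_i β_i = 0.62×1.4450 + 0.14×1.8254 + 0.15×1.0392 + 0.09×0.8993 = 1.3883
E(R_P) = R_f + β_P × MRP = 4.43% + 1.3883 × 6.50% = 13.45%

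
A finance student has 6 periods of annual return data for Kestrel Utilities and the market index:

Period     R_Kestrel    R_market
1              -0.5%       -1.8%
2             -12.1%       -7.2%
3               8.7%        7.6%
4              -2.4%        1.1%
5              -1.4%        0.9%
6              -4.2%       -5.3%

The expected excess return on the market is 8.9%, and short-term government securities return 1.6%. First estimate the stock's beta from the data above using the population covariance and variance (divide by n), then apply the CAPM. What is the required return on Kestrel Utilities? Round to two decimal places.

Mean R_i = (-0.5 − 12.1 + 8.7 − 2.4 − 1.4 − 4.2) / 6 = -1.9833%
Mean R_m = (-1.8 − 7.2 + 7.6 + 1.1 + 0.9 − 5.3) / 6 = -0.7833%
Σ(R_i − R̄_i)(R_m − R̄_m) = 163.1783  ⇒  Cov = 163.1783 / 6 = 27.1964
Σ(R_m − R̄_m)² = 139.2683  ⇒  Var(R_m) = 139.2683 / 6 = 23.2114
β = Cov / Var(R_m) = 27.1964 / 23.2114 = 1.1717
E(R) = R_f + β × MRP = 1.6% + 1.1717 × 8.9% = 12.03%

12.03%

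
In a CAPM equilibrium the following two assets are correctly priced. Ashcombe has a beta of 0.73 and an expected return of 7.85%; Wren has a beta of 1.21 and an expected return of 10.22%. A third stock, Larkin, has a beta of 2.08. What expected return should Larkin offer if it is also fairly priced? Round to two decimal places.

14.52%

MRP (SML slope) = (10.22% − 7.85%) / (1.21 − 0.73) = 2.37% / 0.48 = 4.9375%
R_f (intercept) = 7.85% − 0.73 × 4.9375% = 4.2456%
E(R_Larkin) = R_f + β × MRP = 4.2456% + 2.08 × 4.9375% = 14.52%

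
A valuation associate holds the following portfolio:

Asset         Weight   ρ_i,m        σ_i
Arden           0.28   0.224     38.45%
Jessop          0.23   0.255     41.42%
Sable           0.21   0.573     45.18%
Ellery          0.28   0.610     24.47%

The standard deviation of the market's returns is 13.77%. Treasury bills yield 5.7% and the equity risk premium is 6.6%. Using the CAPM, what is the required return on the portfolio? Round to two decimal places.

β_Arden = 0.224 × 38.45% / 13.77% = 0.6255
β_Jessop = 0.255 × 41.42% / 13.77% = 0.7670
β_Sable = 0.573 × 45.18% / 13.77% = 1.8800
β_Ellery = 0.610 × 24.47% / 13.77% = 1.0840
β_P = Σ w_i β_i = 0.28×0.6255 + 0.23×0.7670 + 0.21×1.8800 + 0.28×1.0840 = 1.0499
E(R_P) = R_f + β_P × MRP = 5.7% + 1.0499 × 6.6% = 12.63%

12.63%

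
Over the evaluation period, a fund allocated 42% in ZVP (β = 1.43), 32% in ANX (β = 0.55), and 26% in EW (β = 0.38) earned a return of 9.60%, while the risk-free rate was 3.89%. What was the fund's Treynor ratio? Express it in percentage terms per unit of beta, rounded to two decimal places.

6.52%

β_P = 0.42×1.43 + 0.32×0.55 + 0.26×0.38 = 0.8754
Treynor = (R_P − R_f) / β_P = (9.60% − 3.89%) / 0.8754 = 5.71% / 0.8754 = 6.52%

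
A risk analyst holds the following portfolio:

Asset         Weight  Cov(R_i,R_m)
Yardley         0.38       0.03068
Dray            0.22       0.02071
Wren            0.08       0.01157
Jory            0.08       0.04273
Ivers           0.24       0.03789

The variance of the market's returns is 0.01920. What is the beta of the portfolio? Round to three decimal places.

1.544

β_Yardley = 0.03068 / 0.01920 = 1.5979
β_Dray = 0.02071 / 0.01920 = 1.0786
β_Wren = 0.01157 / 0.01920 = 0.6026
β_Jory = 0.04273 / 0.01920 = 2.2255
β_Ivers = 0.03789 / 0.01920 = 1.9734
β_P = Σ w_i β_i = 0.38×1.5979 + 0.22×1.0786 + 0.08×0.6026 + 0.08×2.2255 + 0.24×1.9734 = 1.5444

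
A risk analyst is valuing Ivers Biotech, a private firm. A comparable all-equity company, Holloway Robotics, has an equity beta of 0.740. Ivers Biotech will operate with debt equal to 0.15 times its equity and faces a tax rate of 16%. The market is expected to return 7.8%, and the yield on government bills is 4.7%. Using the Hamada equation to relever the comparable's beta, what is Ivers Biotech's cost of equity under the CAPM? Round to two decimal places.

7.28%

β_L = β_U × [1 + (1 − t)(D/E)] = 0.740 × [1 + (1 − 0.16) × 0.15]
    = 0.740 × [1 + 0.84 × 0.15] = 0.740 × 1.1260 = 0.8332
MRP = 7.8% − 4.7% = 3.10%
E(R) = R_f + β_L × MRP = 4.7% + 0.8332 × 3.1% = 7.28%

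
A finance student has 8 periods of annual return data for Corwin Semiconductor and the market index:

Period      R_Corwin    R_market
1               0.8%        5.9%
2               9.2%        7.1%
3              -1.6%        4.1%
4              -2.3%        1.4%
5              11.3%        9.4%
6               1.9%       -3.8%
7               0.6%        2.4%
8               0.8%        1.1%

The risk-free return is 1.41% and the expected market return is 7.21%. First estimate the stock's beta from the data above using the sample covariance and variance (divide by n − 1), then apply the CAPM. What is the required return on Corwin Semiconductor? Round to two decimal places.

5.82%

Mean R_i = (0.8 + 9.2 − 1.6 − 2.3 + 11.3 + 1.9 + 0.6 + 0.8) / 8 = 2.5875%
Mean R_m = (5.9 + 7.1 + 4.1 + 1.4 + 9.4 − 3.8 + 2.4 + 1.1) / 8 = 3.4500%
Σ(R_i − R̄_i)(R_m − R̄_m) = 90.1650  ⇒  Cov = 90.1650 / 7 = 12.8807
Σ(R_m − R̄_m)² = 118.5400  ⇒  Var(R_m) = 118.5400 / 7 = 16.9343
β = Cov / Var(R_m) = 12.8807 / 16.9343 = 0.7606
MRP = 7.21% − 1.41% = 5.80%
E(R) = R_f + β × MRP = 1.41% + 0.7606 × 5.80% = 5.82%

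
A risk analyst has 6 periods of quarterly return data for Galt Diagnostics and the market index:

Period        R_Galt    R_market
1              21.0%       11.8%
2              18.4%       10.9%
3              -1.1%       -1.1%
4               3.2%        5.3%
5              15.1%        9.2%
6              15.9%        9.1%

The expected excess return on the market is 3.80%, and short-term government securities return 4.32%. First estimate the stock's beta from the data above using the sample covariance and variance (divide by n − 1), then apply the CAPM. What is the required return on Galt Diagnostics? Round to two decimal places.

Mean R_i = (21.0 + 18.4 − 1.1 + 3.2 + 15.1 + 15.9) / 6 = 12.0833%
Mean R_m = (11.8 + 10.9 − 1.1 + 5.3 + 9.2 + 9.1) / 6 = 7.5333%
Σ(R_i − R̄_i)(R_m − R̄_m) = 203.9733  ⇒  Cov = 203.9733 / 5 = 40.7947
Σ(R_m − R̄_m)² = 114.2933  ⇒  Var(R_m) = 114.2933 / 5 = 22.8587
β = Cov / Var(R_m) = 40.7947 / 22.8587 = 1.7846
E(R) = R_f + β × MRP = 4.32% + 1.7846 × 3.80% = 11.10%

11.10%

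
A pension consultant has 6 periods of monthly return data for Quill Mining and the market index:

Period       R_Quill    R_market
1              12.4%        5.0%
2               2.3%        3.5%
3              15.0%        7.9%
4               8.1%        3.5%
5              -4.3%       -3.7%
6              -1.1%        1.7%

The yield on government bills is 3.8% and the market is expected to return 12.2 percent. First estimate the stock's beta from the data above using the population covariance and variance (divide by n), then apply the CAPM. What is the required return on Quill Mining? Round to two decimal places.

18.82%

Mean R_i = (12.4 + 2.3 + 15.0 + 8.1 − 4.3 − 1.1) / 6 = 5.4000%
Mean R_m = (5.0 + 3.5 + 7.9 + 3.5 − 3.7 + 1.7) / 6 = 2.9833%
Σ(R_i − R̄_i)(R_m − R̄_m) = 134.2800  ⇒  Cov = 134.2800 / 6 = 22.3800
Σ(R_m − R̄_m)² = 75.0883  ⇒  Var(R_m) = 75.0883 / 6 = 12.5147
β = Cov / Var(R_m) = 22.3800 / 12.5147 = 1.7883
MRP = 12.2% − 3.8% = 8.40%
E(R) = R_f + β × MRP = 3.8% + 1.7883 × 8.4% = 18.82%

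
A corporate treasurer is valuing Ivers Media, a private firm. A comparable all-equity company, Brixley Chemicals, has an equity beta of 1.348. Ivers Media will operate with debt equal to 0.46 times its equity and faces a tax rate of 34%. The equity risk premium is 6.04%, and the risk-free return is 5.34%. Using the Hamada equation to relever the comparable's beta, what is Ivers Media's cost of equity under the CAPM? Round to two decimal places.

15.95%

β_L = β_U × [1 + (1 − t)(D/E)] = 1.348 × [1 + (1 − 0.34) × 0.46]
    = 1.348 × [1 + 0.66 × 0.46] = 1.348 × 1.3036 = 1.7573
E(R) = R_f + β_L × MRP = 5.34% + 1.7573 × 6.04% = 15.95%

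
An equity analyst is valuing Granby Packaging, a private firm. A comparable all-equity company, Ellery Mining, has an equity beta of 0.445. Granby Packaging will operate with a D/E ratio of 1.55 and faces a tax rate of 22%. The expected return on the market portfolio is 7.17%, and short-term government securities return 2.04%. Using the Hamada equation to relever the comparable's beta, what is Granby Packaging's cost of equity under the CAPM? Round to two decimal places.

7.08%

β_L = β_U × [1 + (1 − t)(D/E)] = 0.445 × [1 + (1 − 0.22) × 1.55]
    = 0.445 × [1 + 0.78 × 1.55] = 0.445 × 2.2090 = 0.9830
MRP = 7.17% − 2.04% = 5.13%
E(R) = R_f + β_L × MRP = 2.04% + 0.9830 × 5.13% = 7.08%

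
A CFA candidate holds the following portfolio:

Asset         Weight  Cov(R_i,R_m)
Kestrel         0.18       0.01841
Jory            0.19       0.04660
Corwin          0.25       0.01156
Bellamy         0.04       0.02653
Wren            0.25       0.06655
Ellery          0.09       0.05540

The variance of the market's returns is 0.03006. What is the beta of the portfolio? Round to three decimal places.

β_Kestrel = 0.01841 / 0.03006 = 0.6124
β_Jory = 0.04660 / 0.03006 = 1.5502
β_Corwin = 0.01156 / 0.03006 = 0.3846
β_Bellamy = 0.02653 / 0.03006 = 0.8826
β_Wren = 0.06655 / 0.03006 = 2.2139
β_Ellery = 0.05540 / 0.03006 = 1.8430
β_P = Σ w_i β_i = 0.18×0.6124 + 0.19×1.5502 + 0.25×0.3846 + 0.04×0.8826 + 0.25×2.2139 + 0.09×1.8430 = 1.2556

1.256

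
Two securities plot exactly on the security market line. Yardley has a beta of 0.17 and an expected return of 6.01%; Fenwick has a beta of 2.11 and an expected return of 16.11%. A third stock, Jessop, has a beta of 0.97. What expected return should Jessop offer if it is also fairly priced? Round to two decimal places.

MRP (SML slope) = (16.11% − 6.01%) / (2.11 − 0.17) = 10.10% / 1.94 = 5.2062%
R_f (intercept) = 6.01% − 0.17 × 5.2062% = 5.1249%
E(R_Jessop) = R_f + β × MRP = 5.1249% + 0.97 × 5.2062% = 10.17%

10.17%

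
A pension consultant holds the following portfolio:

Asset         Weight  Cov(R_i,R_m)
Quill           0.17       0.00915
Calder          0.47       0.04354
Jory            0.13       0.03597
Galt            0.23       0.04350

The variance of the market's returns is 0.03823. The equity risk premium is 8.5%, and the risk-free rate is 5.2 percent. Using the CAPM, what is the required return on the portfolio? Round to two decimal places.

13.36%

β_Quill = 0.00915 / 0.03823 = 0.2393
β_Calder = 0.04354 / 0.03823 = 1.1389
β_Jory = 0.03597 / 0.03823 = 0.9409
β_Galt = 0.04350 / 0.03823 = 1.1378
β_P = Σ w_i β_i = 0.17×0.2393 + 0.47×1.1389 + 0.13×0.9409 + 0.23×1.1378 = 0.9600
E(R_P) = R_f + β_P × MRP = 5.2% + 0.9600 × 8.5% = 13.36%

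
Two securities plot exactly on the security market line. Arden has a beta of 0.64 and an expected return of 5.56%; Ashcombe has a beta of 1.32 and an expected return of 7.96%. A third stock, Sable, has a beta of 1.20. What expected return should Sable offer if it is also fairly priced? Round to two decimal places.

MRP (SML slope) = (7.96% − 5.56%) / (1.32 − 0.64) = 2.40% / 0.68 = 3.5294%
R_f (intercept) = 5.56% − 0.64 × 3.5294% = 3.3012%
E(R_Sable) = R_f + β × MRP = 3.3012% + 1.20 × 3.5294% = 7.54%

7.54%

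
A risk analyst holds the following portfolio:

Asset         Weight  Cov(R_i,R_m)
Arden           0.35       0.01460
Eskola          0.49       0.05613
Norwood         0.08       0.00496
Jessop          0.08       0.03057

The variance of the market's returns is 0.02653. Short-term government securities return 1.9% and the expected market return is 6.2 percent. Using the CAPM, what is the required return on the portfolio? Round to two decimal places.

β_Arden = 0.01460 / 0.02653 = 0.5503
β_Eskola = 0.05613 / 0.02653 = 2.1157
β_Norwood = 0.00496 / 0.02653 = 0.1870
β_Jessop = 0.03057 / 0.02653 = 1.1523
β_P = Σ w_i β_i = 0.35×0.5503 + 0.49×2.1157 + 0.08×0.1870 + 0.08×1.1523 = 1.3364
MRP = 6.2% − 1.9% = 4.30%
E(R_P) = R_f + β_P × MRP = 1.9% + 1.3364 × 4.3% = 7.65%

7.65%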